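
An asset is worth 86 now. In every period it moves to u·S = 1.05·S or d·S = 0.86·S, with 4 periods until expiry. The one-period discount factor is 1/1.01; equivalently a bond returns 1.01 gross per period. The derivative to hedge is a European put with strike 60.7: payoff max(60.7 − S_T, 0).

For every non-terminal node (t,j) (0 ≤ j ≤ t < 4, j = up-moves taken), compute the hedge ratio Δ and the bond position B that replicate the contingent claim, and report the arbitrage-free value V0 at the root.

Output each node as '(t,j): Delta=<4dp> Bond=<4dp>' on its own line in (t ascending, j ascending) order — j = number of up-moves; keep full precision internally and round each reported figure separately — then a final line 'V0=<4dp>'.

(0,0): Delta=-0.0261 Bond=2.3639
(1,0): Delta=-0.1078 Bond=8.4311
(1,1): Delta=-0.0083 Bond=0.7760
(2,0): Delta=-0.3904 Bond=26.4876
(2,1): Delta=-0.0461 Bond=3.7228
(2,2): Delta=0.0000 Bond=0.0000
(3,0): Delta=-1.0000 Bond=60.0990
(3,1): Delta=-0.2572 Bond=17.8601
(3,2): Delta=0.0000 Bond=0.0000
(3,3): Delta=0.0000 Bond=0.0000
V0=0.1182

No-arbitrage ⇒ martingale measure with p* = (R−d)/(u−d) = 0.7895.
At expiry t=4: V(4,0)=13.6573, V(4,1)=3.2641, V(4,2)=0.0000, V(4,3)=0.0000, V(4,4)=0.0000
Node (3,0) S=54.7008: V=(p*·3.2641+(1−p*)·13.6573)/1.01=5.3982; Δ=(3.2641−13.6573)/(57.4359−47.0427)=-1.0000; B=V−Δ·S=60.0990
Node (3,1) S=66.7859: V=(p*·0.0000+(1−p*)·3.2641)/1.01=0.6804; Δ=(0.0000−3.2641)/(70.1252−57.4359)=-0.2572; B=V−Δ·S=17.8601
Node (3,2) S=81.5409: V=(p*·0.0000+(1−p*)·0.0000)/1.01=0.0000; Δ=(0.0000−0.0000)/(85.6179−70.1252)=0.0000; B=V−Δ·S=0.0000
Node (3,3) S=99.5558: V=(p*·0.0000+(1−p*)·0.0000)/1.01=0.0000; Δ=(0.0000−0.0000)/(104.5335−85.6179)=0.0000; B=V−Δ·S=0.0000
Node (2,0) S=63.6056: V=(p*·0.6804+(1−p*)·5.3982)/1.01=1.6570; Δ=(0.6804−5.3982)/(66.7859−54.7008)=-0.3904; B=V−Δ·S=26.4876
Node (2,1) S=77.6580: V=(p*·0.0000+(1−p*)·0.6804)/1.01=0.1418; Δ=(0.0000−0.6804)/(81.5409−66.7859)=-0.0461; B=V−Δ·S=3.7228
Node (2,2) S=94.8150: V=(p*·0.0000+(1−p*)·0.0000)/1.01=0.0000; Δ=(0.0000−0.0000)/(99.5558−81.5409)=0.0000; B=V−Δ·S=0.0000
Node (1,0) S=73.9600: V=(p*·0.1418+(1−p*)·1.6570)/1.01=0.4563; Δ=(0.1418−1.6570)/(77.6580−63.6056)=-0.1078; B=V−Δ·S=8.4311
Node (1,1) S=90.3000: V=(p*·0.0000+(1−p*)·0.1418)/1.01=0.0296; Δ=(0.0000−0.1418)/(94.8150−77.6580)=-0.0083; B=V−Δ·S=0.7760
Node (0,0) S=86.0000: V=(p*·0.0296+(1−p*)·0.4563)/1.01=0.1182; Δ=(0.0296−0.4563)/(90.3000−73.9600)=-0.0261; B=V−Δ·S=2.3639
Check: Δ(0,0)·S0 + B(0,0) = 0.1182 = V0.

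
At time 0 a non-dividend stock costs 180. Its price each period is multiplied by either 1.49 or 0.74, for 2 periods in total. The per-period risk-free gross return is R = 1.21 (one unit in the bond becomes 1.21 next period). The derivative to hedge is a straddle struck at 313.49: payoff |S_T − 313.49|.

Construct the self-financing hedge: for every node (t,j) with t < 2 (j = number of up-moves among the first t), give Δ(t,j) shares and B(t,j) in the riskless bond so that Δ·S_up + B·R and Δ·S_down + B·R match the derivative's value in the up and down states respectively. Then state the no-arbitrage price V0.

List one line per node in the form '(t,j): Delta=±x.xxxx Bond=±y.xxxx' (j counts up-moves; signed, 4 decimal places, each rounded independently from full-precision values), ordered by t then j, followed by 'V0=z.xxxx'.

(0,0): Delta=-0.3392 Bond=141.3716
(1,0): Delta=-1.0000 Bond=259.0826
(1,1): Delta=-0.1436 Bond=118.6205
V0=80.3216

The replicating-portfolio and risk-neutral prices coincide; use p* = (1.21−0.74)/(1.49−0.74) = 0.6267 for the latter.
Payoff layer (t=2): V(2,0)=214.9220, V(2,1)=115.0220, V(2,2)=86.1280
Node (1,0) S=133.2000: V=(p*·115.0220+(1−p*)·214.9220)/1.21=125.8826; Δ=(115.0220−214.9220)/(198.4680−98.5680)=-1.0000; B=V−Δ·S=259.0826
Node (1,1) S=268.2000: V=(p*·86.1280+(1−p*)·115.0220)/1.21=80.0951; Δ=(86.1280−115.0220)/(399.6180−198.4680)=-0.1436; B=V−Δ·S=118.6205
Node (0,0) S=180.0000: V=(p*·80.0951+(1−p*)·125.8826)/1.21=80.3216; Δ=(80.0951−125.8826)/(268.2000−133.2000)=-0.3392; B=V−Δ·S=141.3716
Check: Δ(0,0)·S0 + B(0,0) = 80.3216 = V0.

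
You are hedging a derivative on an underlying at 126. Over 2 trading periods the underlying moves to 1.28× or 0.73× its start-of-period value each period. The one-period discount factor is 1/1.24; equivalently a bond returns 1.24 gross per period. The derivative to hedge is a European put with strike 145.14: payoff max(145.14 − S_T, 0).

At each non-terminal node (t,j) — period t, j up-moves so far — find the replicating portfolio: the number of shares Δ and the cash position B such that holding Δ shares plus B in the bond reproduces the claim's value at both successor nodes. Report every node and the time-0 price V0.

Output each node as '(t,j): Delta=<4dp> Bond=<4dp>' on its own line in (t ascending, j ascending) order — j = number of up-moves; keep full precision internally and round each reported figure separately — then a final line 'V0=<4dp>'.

(0,0): Delta=-0.3385 Bond=45.3287
(1,0): Delta=-1.0000 Bond=117.0484
(1,1): Delta=-0.3090 Bond=51.4357
V0=2.6723

Risk-neutral probability p* = (R−d)/(u−d) = (1.24−0.73)/(1.28−0.73) = 0.9273.
At expiry t=2: V(2,0)=77.9946, V(2,1)=27.4056, V(2,2)=0.0000
  t=1,j=0: stock 91.9800 → up 117.7344 (V=27.4056), down 67.1454 (V=77.9946). Price 25.0684; hedge Δ=-1.0000, bond B=117.0484.
  t=1,j=1: stock 161.2800 → up 206.4384 (V=0.0000), down 117.7344 (V=27.4056). Price 1.6074; hedge Δ=-0.3090, bond B=51.4357.
  t=0,j=0: stock 126.0000 → up 161.2800 (V=1.6074), down 91.9800 (V=25.0684). Price 2.6723; hedge Δ=-0.3385, bond B=45.3287.
Self-financing check: at every node Δ·S+B equals the discounted successor values.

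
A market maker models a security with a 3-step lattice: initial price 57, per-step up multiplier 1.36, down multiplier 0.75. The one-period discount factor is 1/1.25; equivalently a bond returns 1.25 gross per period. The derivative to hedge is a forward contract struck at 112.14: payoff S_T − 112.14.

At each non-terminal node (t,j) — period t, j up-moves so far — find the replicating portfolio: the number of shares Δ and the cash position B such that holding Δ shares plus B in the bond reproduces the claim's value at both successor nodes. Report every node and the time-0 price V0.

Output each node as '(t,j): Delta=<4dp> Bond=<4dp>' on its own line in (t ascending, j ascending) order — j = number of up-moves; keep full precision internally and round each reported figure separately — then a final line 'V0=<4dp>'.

Since d<R<u, set p* = (R−d)/(u−d) = 0.8197; price each node as the discounted p*-expectation of its children.
Payoff layer (t=3): V(3,0)=-88.0931, V(3,1)=-68.5350, V(3,2)=-33.0696, V(3,3)=31.2410
  t=2,j=0: stock 32.0625 → up 43.6050 (V=-68.5350), down 24.0469 (V=-88.0931). Price -57.6495; hedge Δ=1.0000, bond B=-89.7120.
  t=2,j=1: stock 58.1400 → up 79.0704 (V=-33.0696), down 43.6050 (V=-68.5350). Price -31.5720; hedge Δ=1.0000, bond B=-89.7120.
  t=2,j=2: stock 105.4272 → up 143.3810 (V=31.2410), down 79.0704 (V=-33.0696). Price 15.7152; hedge Δ=1.0000, bond B=-89.7120.
  t=1,j=0: stock 42.7500 → up 58.1400 (V=-31.5720), down 32.0625 (V=-57.6495). Price -29.0196; hedge Δ=1.0000, bond B=-71.7696.
  t=1,j=1: stock 77.5200 → up 105.4272 (V=15.7152), down 58.1400 (V=-31.5720). Price 5.7504; hedge Δ=1.0000, bond B=-71.7696.
  t=0,j=0: stock 57.0000 → up 77.5200 (V=5.7504), down 42.7500 (V=-29.0196). Price -0.4157; hedge Δ=1.0000, bond B=-57.4157.
Self-financing check: at every node Δ·S+B equals the discounted successor values.

(0,0): Delta=1.0000 Bond=-57.4157
(1,0): Delta=1.0000 Bond=-71.7696
(1,1): Delta=1.0000 Bond=-71.7696
(2,0): Delta=1.0000 Bond=-89.7120
(2,1): Delta=1.0000 Bond=-89.7120
(2,2): Delta=1.0000 Bond=-89.7120
V0=-0.4157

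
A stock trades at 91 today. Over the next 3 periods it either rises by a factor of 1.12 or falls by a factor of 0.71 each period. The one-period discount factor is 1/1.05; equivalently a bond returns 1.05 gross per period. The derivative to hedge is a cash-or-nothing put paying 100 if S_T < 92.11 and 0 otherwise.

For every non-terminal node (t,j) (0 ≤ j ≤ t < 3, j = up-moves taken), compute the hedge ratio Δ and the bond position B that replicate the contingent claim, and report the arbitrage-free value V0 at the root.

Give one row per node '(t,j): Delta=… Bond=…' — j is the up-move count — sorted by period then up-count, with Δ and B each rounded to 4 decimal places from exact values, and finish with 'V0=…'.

Since d<R<u, set p* = (R−d)/(u−d) = 0.8293; price each node as the discounted p*-expectation of its children.
At expiry t=3: V(3,0)=100.0000, V(3,1)=100.0000, V(3,2)=100.0000, V(3,3)=0.0000
(2,0): S=45.8731. Δ = (V_up−V_dn)/(S_up−S_dn) = (100.0000−100.0000)/(51.3779−32.5699) = 0.0000. V = [p*·100.0000 + (1−p*)·100.0000]/1.05 = 95.2381. B = V − Δ·S = 95.2381.
(2,1): S=72.3632. Δ = (V_up−V_dn)/(S_up−S_dn) = (100.0000−100.0000)/(81.0468−51.3779) = 0.0000. V = [p*·100.0000 + (1−p*)·100.0000]/1.05 = 95.2381. B = V − Δ·S = 95.2381.
(2,2): S=114.1504. Δ = (V_up−V_dn)/(S_up−S_dn) = (0.0000−100.0000)/(127.8484−81.0468) = -2.1367. V = [p*·0.0000 + (1−p*)·100.0000]/1.05 = 16.2602. B = V − Δ·S = 260.1626.
(1,0): S=64.6100. Δ = (V_up−V_dn)/(S_up−S_dn) = (95.2381−95.2381)/(72.3632−45.8731) = 0.0000. V = [p*·95.2381 + (1−p*)·95.2381]/1.05 = 90.7029. B = V − Δ·S = 90.7029.
(1,1): S=101.9200. Δ = (V_up−V_dn)/(S_up−S_dn) = (16.2602−95.2381)/(114.1504−72.3632) = -1.8900. V = [p*·16.2602 + (1−p*)·95.2381]/1.05 = 28.3278. B = V − Δ·S = 220.9569.
(0,0): S=91.0000. Δ = (V_up−V_dn)/(S_up−S_dn) = (28.3278−90.7029)/(101.9200−64.6100) = -1.6718. V = [p*·28.3278 + (1−p*)·90.7029]/1.05 = 37.1212. B = V − Δ·S = 189.2556.
Each (Δ,B) replicates both successor values, so the strategy is self-financing and V0 is arbitrage-free.

(0,0): Delta=-1.6718 Bond=189.2556
(1,0): Delta=0.0000 Bond=90.7029
(1,1): Delta=-1.8900 Bond=220.9569
(2,0): Delta=0.0000 Bond=95.2381
(2,1): Delta=0.0000 Bond=95.2381
(2,2): Delta=-2.1367 Bond=260.1626
V0=37.1212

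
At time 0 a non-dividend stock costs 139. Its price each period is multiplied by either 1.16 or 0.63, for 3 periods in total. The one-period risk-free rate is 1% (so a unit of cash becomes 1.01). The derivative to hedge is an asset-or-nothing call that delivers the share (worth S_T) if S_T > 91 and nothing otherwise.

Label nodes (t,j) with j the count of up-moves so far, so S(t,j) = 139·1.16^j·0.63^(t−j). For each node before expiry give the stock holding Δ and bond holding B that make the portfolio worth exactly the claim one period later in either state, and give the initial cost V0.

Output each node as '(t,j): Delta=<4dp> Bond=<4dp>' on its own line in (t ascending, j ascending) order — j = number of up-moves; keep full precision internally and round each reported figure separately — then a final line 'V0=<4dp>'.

Risk-neutral probability p* = (R−d)/(u−d) = (1.01−0.63)/(1.16−0.63) = 0.7170.
Terminal payoffs: V(3,0)=0.0000, V(3,1)=0.0000, V(3,2)=117.8342, V(3,3)=216.9645
(2,0): S=55.1691. Δ = (V_up−V_dn)/(S_up−S_dn) = (0.0000−0.0000)/(63.9962−34.7565) = 0.0000. V = [p*·0.0000 + (1−p*)·0.0000]/1.01 = 0.0000. B = V − Δ·S = 0.0000.
(2,1): S=101.5812. Δ = (V_up−V_dn)/(S_up−S_dn) = (117.8342−0.0000)/(117.8342−63.9962) = 2.1887. V = [p*·117.8342 + (1−p*)·0.0000]/1.01 = 83.6484. B = V − Δ·S = -138.6803.
(2,2): S=187.0384. Δ = (V_up−V_dn)/(S_up−S_dn) = (216.9645−117.8342)/(216.9645−117.8342) = 1.0000. V = [p*·216.9645 + (1−p*)·117.8342]/1.01 = 187.0384. B = V − Δ·S = 0.0000.
(1,0): S=87.5700. Δ = (V_up−V_dn)/(S_up−S_dn) = (83.6484−0.0000)/(101.5812−55.1691) = 1.8023. V = [p*·83.6484 + (1−p*)·0.0000]/1.01 = 59.3805. B = V − Δ·S = -98.4467.
(1,1): S=161.2400. Δ = (V_up−V_dn)/(S_up−S_dn) = (187.0384−83.6484)/(187.0384−101.5812) = 1.2098. V = [p*·187.0384 + (1−p*)·83.6484]/1.01 = 156.2149. B = V − Δ·S = -38.8605.
(0,0): S=139.0000. Δ = (V_up−V_dn)/(S_up−S_dn) = (156.2149−59.3805)/(161.2400−87.5700) = 1.3144. V = [p*·156.2149 + (1−p*)·59.3805]/1.01 = 127.5336. B = V − Δ·S = -55.1728.
Each (Δ,B) replicates both successor values, so the strategy is self-financing and V0 is arbitrage-free.

(0,0): Delta=1.3144 Bond=-55.1728
(1,0): Delta=1.8023 Bond=-98.4467
(1,1): Delta=1.2098 Bond=-38.8605
(2,0): Delta=0.0000 Bond=0.0000
(2,1): Delta=2.1887 Bond=-138.6803
(2,2): Delta=1.0000 Bond=0.0000
V0=127.5336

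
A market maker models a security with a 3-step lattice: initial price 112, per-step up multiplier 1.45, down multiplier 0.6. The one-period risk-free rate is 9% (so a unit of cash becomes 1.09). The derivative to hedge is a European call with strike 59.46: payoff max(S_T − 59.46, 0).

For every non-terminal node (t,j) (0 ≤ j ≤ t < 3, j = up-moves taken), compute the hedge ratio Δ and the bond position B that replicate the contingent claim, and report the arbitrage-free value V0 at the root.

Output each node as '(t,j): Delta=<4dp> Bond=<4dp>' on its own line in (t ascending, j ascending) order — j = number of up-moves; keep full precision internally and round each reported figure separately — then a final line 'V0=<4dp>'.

(0,0): Delta=0.9413 Bond=-37.0375
(1,0): Delta=0.7576 Bond=-28.0258
(1,1): Delta=0.9972 Bond=-49.4406
(2,0): Delta=0.0000 Bond=0.0000
(2,1): Delta=0.9880 Bond=-52.9917
(2,2): Delta=1.0000 Bond=-54.5505
V0=68.3935

No-arbitrage ⇒ martingale measure with p* = (R−d)/(u−d) = 0.5765.
Payoff layer (t=3): V(3,0)=0.0000, V(3,1)=0.0000, V(3,2)=81.8280, V(3,3)=281.9860
  t=2,j=0: stock 40.3200 → up 58.4640 (V=0.0000), down 24.1920 (V=0.0000). Price 0.0000; hedge Δ=0.0000, bond B=0.0000.
  t=2,j=1: stock 97.4400 → up 141.2880 (V=81.8280), down 58.4640 (V=0.0000). Price 43.2765; hedge Δ=0.9880, bond B=-52.9917.
  t=2,j=2: stock 235.4800 → up 341.4460 (V=281.9860), down 141.2880 (V=81.8280). Price 180.9295; hedge Δ=1.0000, bond B=-54.5505.
  t=1,j=0: stock 67.2000 → up 97.4400 (V=43.2765), down 40.3200 (V=0.0000). Price 22.8878; hedge Δ=0.7576, bond B=-28.0258.
  t=1,j=1: stock 162.4000 → up 235.4800 (V=180.9295), down 97.4400 (V=43.2765). Price 112.5041; hedge Δ=0.9972, bond B=-49.4406.
  t=0,j=0: stock 112.0000 → up 162.4000 (V=112.5041), down 67.2000 (V=22.8878). Price 68.3935; hedge Δ=0.9413, bond B=-37.0375.
Self-financing check: at every node Δ·S+B equals the discounted successor values.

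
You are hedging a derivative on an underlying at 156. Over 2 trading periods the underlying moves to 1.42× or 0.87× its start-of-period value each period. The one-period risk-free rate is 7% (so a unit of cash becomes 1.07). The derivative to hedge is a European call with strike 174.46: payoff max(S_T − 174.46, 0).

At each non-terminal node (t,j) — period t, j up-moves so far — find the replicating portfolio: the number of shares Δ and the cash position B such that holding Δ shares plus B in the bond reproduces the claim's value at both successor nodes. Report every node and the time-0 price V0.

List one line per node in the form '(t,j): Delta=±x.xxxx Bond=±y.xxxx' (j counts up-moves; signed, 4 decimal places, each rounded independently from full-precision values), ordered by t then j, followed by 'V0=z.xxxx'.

(0,0): Delta=0.6092 Bond=-71.4675
(1,0): Delta=0.2447 Bond=-26.9979
(1,1): Delta=1.0000 Bond=-163.0467
V0=23.5631

No-arbitrage ⇒ martingale measure with p* = (R−d)/(u−d) = 0.3636.
Terminal values V(2,·): V(2,0)=0.0000, V(2,1)=18.2624, V(2,2)=140.0984
Node (1,0) S=135.7200: V=(p*·18.2624+(1−p*)·0.0000)/1.07=6.2064; Δ=(18.2624−0.0000)/(192.7224−118.0764)=0.2447; B=V−Δ·S=-26.9979
Node (1,1) S=221.5200: V=(p*·140.0984+(1−p*)·18.2624)/1.07=58.4733; Δ=(140.0984−18.2624)/(314.5584−192.7224)=1.0000; B=V−Δ·S=-163.0467
Node (0,0) S=156.0000: V=(p*·58.4733+(1−p*)·6.2064)/1.07=23.5631; Δ=(58.4733−6.2064)/(221.5200−135.7200)=0.6092; B=V−Δ·S=-71.4675
The time-0 hedge costs 23.5631, which is the no-arbitrage price.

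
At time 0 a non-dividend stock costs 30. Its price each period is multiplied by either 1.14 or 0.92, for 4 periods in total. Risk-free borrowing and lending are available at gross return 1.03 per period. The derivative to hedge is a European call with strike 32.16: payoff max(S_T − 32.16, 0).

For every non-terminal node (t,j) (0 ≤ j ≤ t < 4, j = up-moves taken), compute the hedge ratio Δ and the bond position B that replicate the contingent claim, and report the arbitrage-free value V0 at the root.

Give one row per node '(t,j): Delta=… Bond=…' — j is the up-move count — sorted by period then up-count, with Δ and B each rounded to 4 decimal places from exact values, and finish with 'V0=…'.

No-arbitrage ⇒ martingale measure with p* = (R−d)/(u−d) = 0.5000.
Terminal payoffs: V(4,0)=0.0000, V(4,1)=0.0000, V(4,2)=0.8394, V(4,3)=8.7306, V(4,4)=18.5088
Node (3,0) S=23.3606: V=(p*·0.0000+(1−p*)·0.0000)/1.03=0.0000; Δ=(0.0000−0.0000)/(26.6311−21.4918)=0.0000; B=V−Δ·S=0.0000
Node (3,1) S=28.9469: V=(p*·0.8394+(1−p*)·0.0000)/1.03=0.4075; Δ=(0.8394−0.0000)/(32.9994−26.6311)=0.1318; B=V−Δ·S=-3.4082
Node (3,2) S=35.8690: V=(p*·8.7306+(1−p*)·0.8394)/1.03=4.6457; Δ=(8.7306−0.8394)/(40.8906−32.9994)=1.0000; B=V−Δ·S=-31.2233
Node (3,3) S=44.4463: V=(p*·18.5088+(1−p*)·8.7306)/1.03=13.2230; Δ=(18.5088−8.7306)/(50.6688−40.8906)=1.0000; B=V−Δ·S=-31.2233
Node (2,0) S=25.3920: V=(p*·0.4075+(1−p*)·0.0000)/1.03=0.1978; Δ=(0.4075−0.0000)/(28.9469−23.3606)=0.0729; B=V−Δ·S=-1.6544
Node (2,1) S=31.4640: V=(p*·4.6457+(1−p*)·0.4075)/1.03=2.4530; Δ=(4.6457−0.4075)/(35.8690−28.9469)=0.6123; B=V−Δ·S=-16.8114
Node (2,2) S=38.9880: V=(p*·13.2230+(1−p*)·4.6457)/1.03=8.6741; Δ=(13.2230−4.6457)/(44.4463−35.8690)=1.0000; B=V−Δ·S=-30.3139
Node (1,0) S=27.6000: V=(p*·2.4530+(1−p*)·0.1978)/1.03=1.2868; Δ=(2.4530−0.1978)/(31.4640−25.3920)=0.3714; B=V−Δ·S=-8.9640
Node (1,1) S=34.2000: V=(p*·8.6741+(1−p*)·2.4530)/1.03=5.4015; Δ=(8.6741−2.4530)/(38.9880−31.4640)=0.8268; B=V−Δ·S=-22.8763
Node (0,0) S=30.0000: V=(p*·5.4015+(1−p*)·1.2868)/1.03=3.2467; Δ=(5.4015−1.2868)/(34.2000−27.6000)=0.6234; B=V−Δ·S=-15.4565
Root portfolio cost Δ·30+B reproduces V0=3.2467.

(0,0): Delta=0.6234 Bond=-15.4565
(1,0): Delta=0.3714 Bond=-8.9640
(1,1): Delta=0.8268 Bond=-22.8763
(2,0): Delta=0.0729 Bond=-1.6544
(2,1): Delta=0.6123 Bond=-16.8114
(2,2): Delta=1.0000 Bond=-30.3139
(3,0): Delta=0.0000 Bond=0.0000
(3,1): Delta=0.1318 Bond=-3.4082
(3,2): Delta=1.0000 Bond=-31.2233
(3,3): Delta=1.0000 Bond=-31.2233
V0=3.2467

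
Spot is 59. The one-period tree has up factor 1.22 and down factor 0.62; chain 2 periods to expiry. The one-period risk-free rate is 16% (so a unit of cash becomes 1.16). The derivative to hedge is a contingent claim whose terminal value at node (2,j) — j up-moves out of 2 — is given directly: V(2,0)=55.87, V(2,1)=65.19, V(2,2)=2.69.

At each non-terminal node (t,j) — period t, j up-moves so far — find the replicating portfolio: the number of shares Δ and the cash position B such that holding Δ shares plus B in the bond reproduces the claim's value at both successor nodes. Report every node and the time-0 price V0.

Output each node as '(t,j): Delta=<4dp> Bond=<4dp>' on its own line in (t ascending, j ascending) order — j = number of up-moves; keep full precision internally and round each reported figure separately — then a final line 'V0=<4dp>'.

Under the risk-neutral measure, an up-move has probability p* = (R−d)/(u−d) = 0.9000 and values discount at R = 1.16.
At expiry t=2: V(2,0)=55.8700, V(2,1)=65.1900, V(2,2)=2.6900
  t=1,j=0: stock 36.5800 → up 44.6276 (V=65.1900), down 22.6796 (V=55.8700). Price 55.3948; hedge Δ=0.4246, bond B=39.8615.
  t=1,j=1: stock 71.9800 → up 87.8156 (V=2.6900), down 44.6276 (V=65.1900). Price 7.7069; hedge Δ=-1.4472, bond B=111.8736.
  t=0,j=0: stock 59.0000 → up 71.9800 (V=7.7069), down 36.5800 (V=55.3948). Price 10.7549; hedge Δ=-1.3471, bond B=90.2348.
The time-0 hedge costs 10.7549, which is the no-arbitrage price.

(0,0): Delta=-1.3471 Bond=90.2348
(1,0): Delta=0.4246 Bond=39.8615
(1,1): Delta=-1.4472 Bond=111.8736
V0=10.7549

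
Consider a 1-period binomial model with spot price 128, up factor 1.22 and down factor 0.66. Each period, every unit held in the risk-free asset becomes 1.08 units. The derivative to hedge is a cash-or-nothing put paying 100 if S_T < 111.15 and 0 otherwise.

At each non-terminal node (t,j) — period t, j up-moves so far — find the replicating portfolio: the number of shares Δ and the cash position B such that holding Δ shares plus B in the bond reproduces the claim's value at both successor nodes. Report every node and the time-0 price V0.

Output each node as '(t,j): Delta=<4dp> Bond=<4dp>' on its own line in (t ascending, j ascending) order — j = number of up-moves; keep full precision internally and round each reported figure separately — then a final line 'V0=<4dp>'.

Under the risk-neutral measure, an up-move has probability p* = (R−d)/(u−d) = 0.7500 and values discount at R = 1.08.
Terminal payoffs: V(1,0)=100.0000, V(1,1)=0.0000
Node (0,0) S=128.0000: V=(p*·0.0000+(1−p*)·100.0000)/1.08=23.1481; Δ=(0.0000−100.0000)/(156.1600−84.4800)=-1.3951; B=V−Δ·S=201.7196
Check: Δ(0,0)·S0 + B(0,0) = 23.1481 = V0.

(0,0): Delta=-1.3951 Bond=201.7196
V0=23.1481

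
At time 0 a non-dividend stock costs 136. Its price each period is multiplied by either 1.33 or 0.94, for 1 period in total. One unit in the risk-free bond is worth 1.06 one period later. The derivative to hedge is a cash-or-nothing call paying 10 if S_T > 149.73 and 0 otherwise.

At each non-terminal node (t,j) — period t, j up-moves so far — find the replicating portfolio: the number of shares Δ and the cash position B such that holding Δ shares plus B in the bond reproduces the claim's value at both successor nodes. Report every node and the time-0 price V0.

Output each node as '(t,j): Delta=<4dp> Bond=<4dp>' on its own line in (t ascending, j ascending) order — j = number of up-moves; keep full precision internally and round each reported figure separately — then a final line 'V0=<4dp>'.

Since d<R<u, set p* = (R−d)/(u−d) = 0.3077; price each node as the discounted p*-expectation of its children.
Payoff layer (t=1): V(1,0)=0.0000, V(1,1)=10.0000
Node (0,0) S=136.0000: V=(p*·10.0000+(1−p*)·0.0000)/1.06=2.9028; Δ=(10.0000−0.0000)/(180.8800−127.8400)=0.1885; B=V−Δ·S=-22.7383
Check: Δ(0,0)·S0 + B(0,0) = 2.9028 = V0.

(0,0): Delta=0.1885 Bond=-22.7383
V0=2.9028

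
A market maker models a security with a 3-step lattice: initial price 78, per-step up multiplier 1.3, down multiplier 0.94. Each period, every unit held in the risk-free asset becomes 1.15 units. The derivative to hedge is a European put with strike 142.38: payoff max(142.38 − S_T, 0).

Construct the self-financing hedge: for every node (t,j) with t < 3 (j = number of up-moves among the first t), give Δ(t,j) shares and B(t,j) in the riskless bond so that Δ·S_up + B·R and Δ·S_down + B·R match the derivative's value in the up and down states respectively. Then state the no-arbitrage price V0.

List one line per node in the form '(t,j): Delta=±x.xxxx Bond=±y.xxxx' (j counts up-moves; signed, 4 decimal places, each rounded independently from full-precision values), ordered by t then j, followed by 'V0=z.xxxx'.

Risk-neutral probability p* = (R−d)/(u−d) = (1.15−0.94)/(1.3−0.94) = 0.5833.
Terminal payoffs: V(3,0)=77.5944, V(3,1)=52.7830, V(3,2)=18.4692, V(3,3)=0.0000
  t=2,j=0: stock 68.9208 → up 89.5970 (V=52.7830), down 64.7856 (V=77.5944). Price 54.8879; hedge Δ=-1.0000, bond B=123.8087.
  t=2,j=1: stock 95.3160 → up 123.9108 (V=18.4692), down 89.5970 (V=52.7830). Price 28.4927; hedge Δ=-1.0000, bond B=123.8087.
  t=2,j=2: stock 131.8200 → up 171.3660 (V=0.0000), down 123.9108 (V=18.4692). Price 6.6917; hedge Δ=-0.3892, bond B=57.9951.
  t=1,j=0: stock 73.3200 → up 95.3160 (V=28.4927), down 68.9208 (V=54.8879). Price 34.3397; hedge Δ=-1.0000, bond B=107.6597.
  t=1,j=1: stock 101.4000 → up 131.8200 (V=6.6917), down 95.3160 (V=28.4927). Price 13.7178; hedge Δ=-0.5972, bond B=74.2760.
  t=0,j=0: stock 78.0000 → up 101.4000 (V=13.7178), down 73.3200 (V=34.3397). Price 19.4002; hedge Δ=-0.7344, bond B=76.6834.
Each (Δ,B) replicates both successor values, so the strategy is self-financing and V0 is arbitrage-free.

(0,0): Delta=-0.7344 Bond=76.6834
(1,0): Delta=-1.0000 Bond=107.6597
(1,1): Delta=-0.5972 Bond=74.2760
(2,0): Delta=-1.0000 Bond=123.8087
(2,1): Delta=-1.0000 Bond=123.8087
(2,2): Delta=-0.3892 Bond=57.9951
V0=19.4002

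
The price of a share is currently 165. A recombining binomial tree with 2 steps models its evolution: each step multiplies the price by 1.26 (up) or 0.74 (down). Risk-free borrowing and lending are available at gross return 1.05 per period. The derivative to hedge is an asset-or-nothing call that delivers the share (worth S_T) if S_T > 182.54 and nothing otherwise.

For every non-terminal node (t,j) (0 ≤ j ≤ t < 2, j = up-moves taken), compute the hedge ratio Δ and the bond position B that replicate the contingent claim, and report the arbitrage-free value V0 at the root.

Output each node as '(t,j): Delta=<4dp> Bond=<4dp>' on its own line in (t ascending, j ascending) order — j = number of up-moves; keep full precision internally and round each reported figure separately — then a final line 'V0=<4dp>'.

Since d<R<u, set p* = (R−d)/(u−d) = 0.5962; price each node as the discounted p*-expectation of its children.
Terminal values V(2,·): V(2,0)=0.0000, V(2,1)=0.0000, V(2,2)=261.9540
  t=1,j=0: stock 122.1000 → up 153.8460 (V=0.0000), down 90.3540 (V=0.0000). Price 0.0000; hedge Δ=0.0000, bond B=0.0000.
  t=1,j=1: stock 207.9000 → up 261.9540 (V=261.9540), down 153.8460 (V=0.0000). Price 148.7285; hedge Δ=2.4231, bond B=-355.0292.
  t=0,j=0: stock 165.0000 → up 207.9000 (V=148.7285), down 122.1000 (V=0.0000). Price 84.4429; hedge Δ=1.7334, bond B=-201.5734.
Self-financing check: at every node Δ·S+B equals the discounted successor values.

(0,0): Delta=1.7334 Bond=-201.5734
(1,0): Delta=0.0000 Bond=0.0000
(1,1): Delta=2.4231 Bond=-355.0292
V0=84.4429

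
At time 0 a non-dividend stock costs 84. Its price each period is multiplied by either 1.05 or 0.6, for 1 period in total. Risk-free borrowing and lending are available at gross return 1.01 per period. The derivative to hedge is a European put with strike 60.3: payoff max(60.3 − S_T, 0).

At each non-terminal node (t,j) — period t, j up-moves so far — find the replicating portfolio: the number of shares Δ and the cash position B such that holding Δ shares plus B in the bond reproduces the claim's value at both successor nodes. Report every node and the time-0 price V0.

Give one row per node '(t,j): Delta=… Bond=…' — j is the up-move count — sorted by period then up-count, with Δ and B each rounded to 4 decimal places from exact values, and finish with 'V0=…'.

The replicating-portfolio and risk-neutral prices coincide; use p* = (1.01−0.6)/(1.05−0.6) = 0.9111 for the latter.
Payoff layer (t=1): V(1,0)=9.9000, V(1,1)=0.0000
  t=0,j=0: stock 84.0000 → up 88.2000 (V=0.0000), down 50.4000 (V=9.9000). Price 0.8713; hedge Δ=-0.2619, bond B=22.8713.
Root portfolio cost Δ·84+B reproduces V0=0.8713.

(0,0): Delta=-0.2619 Bond=22.8713
V0=0.8713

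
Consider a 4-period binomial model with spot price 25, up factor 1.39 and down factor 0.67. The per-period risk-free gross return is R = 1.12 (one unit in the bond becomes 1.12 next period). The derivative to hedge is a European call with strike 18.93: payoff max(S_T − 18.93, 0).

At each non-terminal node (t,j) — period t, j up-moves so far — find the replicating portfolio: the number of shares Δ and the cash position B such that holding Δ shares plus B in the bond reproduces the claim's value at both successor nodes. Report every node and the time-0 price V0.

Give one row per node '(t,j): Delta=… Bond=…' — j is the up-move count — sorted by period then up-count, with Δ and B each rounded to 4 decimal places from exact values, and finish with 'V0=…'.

(0,0): Delta=0.9003 Bond=-8.6532
(1,0): Delta=0.6870 Bond=-6.1180
(1,1): Delta=0.9620 Bond=-11.8356
(2,0): Delta=0.1901 Bond=-1.2764
(2,1): Delta=0.8307 Bond=-10.1976
(2,2): Delta=1.0000 Bond=-15.0909
(3,0): Delta=0.0000 Bond=0.0000
(3,1): Delta=0.2451 Bond=-2.2873
(3,2): Delta=1.0000 Bond=-16.9018
(3,3): Delta=1.0000 Bond=-16.9018
V0=13.8546

Under the risk-neutral measure, an up-move has probability p* = (R−d)/(u−d) = 0.6250 and values discount at R = 1.12.
At expiry t=4: V(4,0)=0.0000, V(4,1)=0.0000, V(4,2)=2.7530, V(4,3)=26.0541, V(4,4)=74.3953
Node (3,0) S=7.5191: V=(p*·0.0000+(1−p*)·0.0000)/1.12=0.0000; Δ=(0.0000−0.0000)/(10.4515−5.0378)=0.0000; B=V−Δ·S=0.0000
Node (3,1) S=15.5993: V=(p*·2.7530+(1−p*)·0.0000)/1.12=1.5363; Δ=(2.7530−0.0000)/(21.6830−10.4515)=0.2451; B=V−Δ·S=-2.2873
Node (3,2) S=32.3627: V=(p*·26.0541+(1−p*)·2.7530)/1.12=15.4609; Δ=(26.0541−2.7530)/(44.9841−21.6830)=1.0000; B=V−Δ·S=-16.9018
Node (3,3) S=67.1405: V=(p*·74.3953+(1−p*)·26.0541)/1.12=50.2387; Δ=(74.3953−26.0541)/(93.3253−44.9841)=1.0000; B=V−Δ·S=-16.9018
Node (2,0) S=11.2225: V=(p*·1.5363+(1−p*)·0.0000)/1.12=0.8573; Δ=(1.5363−0.0000)/(15.5993−7.5191)=0.1901; B=V−Δ·S=-1.2764
Node (2,1) S=23.2825: V=(p*·15.4609+(1−p*)·1.5363)/1.12=9.1421; Δ=(15.4609−1.5363)/(32.3627−15.5993)=0.8307; B=V−Δ·S=-10.1976
Node (2,2) S=48.3025: V=(p*·50.2387+(1−p*)·15.4609)/1.12=33.2116; Δ=(50.2387−15.4609)/(67.1405−32.3627)=1.0000; B=V−Δ·S=-15.0909
Node (1,0) S=16.7500: V=(p*·9.1421+(1−p*)·0.8573)/1.12=5.3887; Δ=(9.1421−0.8573)/(23.2825−11.2225)=0.6870; B=V−Δ·S=-6.1180
Node (1,1) S=34.7500: V=(p*·33.2116+(1−p*)·9.1421)/1.12=21.5942; Δ=(33.2116−9.1421)/(48.3025−23.2825)=0.9620; B=V−Δ·S=-11.8356
Node (0,0) S=25.0000: V=(p*·21.5942+(1−p*)·5.3887)/1.12=13.8546; Δ=(21.5942−5.3887)/(34.7500−16.7500)=0.9003; B=V−Δ·S=-8.6532
Each (Δ,B) replicates both successor values, so the strategy is self-financing and V0 is arbitrage-free.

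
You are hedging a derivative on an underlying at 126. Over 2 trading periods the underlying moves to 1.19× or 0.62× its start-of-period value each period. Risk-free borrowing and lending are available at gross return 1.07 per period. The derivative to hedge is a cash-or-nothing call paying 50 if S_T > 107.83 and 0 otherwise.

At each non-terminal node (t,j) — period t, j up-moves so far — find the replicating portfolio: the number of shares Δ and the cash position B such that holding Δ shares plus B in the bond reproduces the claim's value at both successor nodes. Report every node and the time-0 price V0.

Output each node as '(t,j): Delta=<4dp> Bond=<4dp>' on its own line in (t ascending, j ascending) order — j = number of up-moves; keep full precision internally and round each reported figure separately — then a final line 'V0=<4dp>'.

No-arbitrage ⇒ martingale measure with p* = (R−d)/(u−d) = 0.7895.
Terminal values V(2,·): V(2,0)=0.0000, V(2,1)=0.0000, V(2,2)=50.0000
Node (1,0) S=78.1200: V=(p*·0.0000+(1−p*)·0.0000)/1.07=0.0000; Δ=(0.0000−0.0000)/(92.9628−48.4344)=0.0000; B=V−Δ·S=0.0000
Node (1,1) S=149.9400: V=(p*·50.0000+(1−p*)·0.0000)/1.07=36.8913; Δ=(50.0000−0.0000)/(178.4286−92.9628)=0.5850; B=V−Δ·S=-50.8280
Node (0,0) S=126.0000: V=(p*·36.8913+(1−p*)·0.0000)/1.07=27.2194; Δ=(36.8913−0.0000)/(149.9400−78.1200)=0.5137; B=V−Δ·S=-37.5022
Self-financing check: at every node Δ·S+B equals the discounted successor values.

(0,0): Delta=0.5137 Bond=-37.5022
(1,0): Delta=0.0000 Bond=0.0000
(1,1): Delta=0.5850 Bond=-50.8280
V0=27.2194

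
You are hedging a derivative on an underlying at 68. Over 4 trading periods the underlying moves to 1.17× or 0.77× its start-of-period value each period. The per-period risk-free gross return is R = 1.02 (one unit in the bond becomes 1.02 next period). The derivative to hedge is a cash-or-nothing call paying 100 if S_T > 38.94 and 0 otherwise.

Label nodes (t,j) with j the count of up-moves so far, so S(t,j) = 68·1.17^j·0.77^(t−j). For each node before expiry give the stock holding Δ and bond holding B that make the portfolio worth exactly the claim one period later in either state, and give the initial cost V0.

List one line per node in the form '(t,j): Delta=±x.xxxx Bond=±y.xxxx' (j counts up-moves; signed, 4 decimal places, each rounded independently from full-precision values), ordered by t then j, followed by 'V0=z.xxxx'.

No-arbitrage ⇒ martingale measure with p* = (R−d)/(u−d) = 0.6250.
Terminal payoffs: V(4,0)=0.0000, V(4,1)=0.0000, V(4,2)=100.0000, V(4,3)=100.0000, V(4,4)=100.0000
  t=3,j=0: stock 31.0442 → up 36.3218 (V=0.0000), down 23.9041 (V=0.0000). Price 0.0000; hedge Δ=0.0000, bond B=0.0000.
  t=3,j=1: stock 47.1711 → up 55.1902 (V=100.0000), down 36.3218 (V=0.0000). Price 61.2745; hedge Δ=5.2999, bond B=-188.7255.
  t=3,j=2: stock 71.6756 → up 83.8605 (V=100.0000), down 55.1902 (V=100.0000). Price 98.0392; hedge Δ=0.0000, bond B=98.0392.
  t=3,j=3: stock 108.9097 → up 127.4243 (V=100.0000), down 83.8605 (V=100.0000). Price 98.0392; hedge Δ=0.0000, bond B=98.0392.
  t=2,j=0: stock 40.3172 → up 47.1711 (V=61.2745), down 31.0442 (V=0.0000). Price 37.5457; hedge Δ=3.7995, bond B=-115.6406.
  t=2,j=1: stock 61.2612 → up 71.6756 (V=98.0392), down 47.1711 (V=61.2745). Price 82.6004; hedge Δ=1.5003, bond B=-9.3113.
  t=2,j=2: stock 93.0852 → up 108.9097 (V=98.0392), down 71.6756 (V=98.0392). Price 96.1169; hedge Δ=0.0000, bond B=96.1169.
  t=1,j=0: stock 52.3600 → up 61.2612 (V=82.6004), down 40.3172 (V=37.5457). Price 64.4166; hedge Δ=2.1512, bond B=-48.2204.
  t=1,j=1: stock 79.5600 → up 93.0852 (V=96.1169), down 61.2612 (V=82.6004). Price 89.2630; hedge Δ=0.4247, bond B=55.4719.
  t=0,j=0: stock 68.0000 → up 79.5600 (V=89.2630), down 52.3600 (V=64.4166). Price 78.3780; hedge Δ=0.9135, bond B=16.2620.
Each (Δ,B) replicates both successor values, so the strategy is self-financing and V0 is arbitrage-free.

(0,0): Delta=0.9135 Bond=16.2620
(1,0): Delta=2.1512 Bond=-48.2204
(1,1): Delta=0.4247 Bond=55.4719
(2,0): Delta=3.7995 Bond=-115.6406
(2,1): Delta=1.5003 Bond=-9.3113
(2,2): Delta=0.0000 Bond=96.1169
(3,0): Delta=0.0000 Bond=0.0000
(3,1): Delta=5.2999 Bond=-188.7255
(3,2): Delta=0.0000 Bond=98.0392
(3,3): Delta=0.0000 Bond=98.0392
V0=78.3780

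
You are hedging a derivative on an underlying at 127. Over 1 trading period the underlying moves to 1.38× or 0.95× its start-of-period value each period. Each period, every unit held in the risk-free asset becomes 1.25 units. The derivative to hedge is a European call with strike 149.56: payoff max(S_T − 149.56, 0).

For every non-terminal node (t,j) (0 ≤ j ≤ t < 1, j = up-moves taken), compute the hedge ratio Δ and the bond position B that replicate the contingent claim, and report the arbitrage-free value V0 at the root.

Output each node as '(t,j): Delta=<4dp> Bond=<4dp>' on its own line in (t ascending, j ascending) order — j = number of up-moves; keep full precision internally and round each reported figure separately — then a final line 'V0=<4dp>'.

The replicating-portfolio and risk-neutral prices coincide; use p* = (1.25−0.95)/(1.38−0.95) = 0.6977 for the latter.
Payoff layer (t=1): V(1,0)=0.0000, V(1,1)=25.7000
(0,0): S=127.0000. Δ = (V_up−V_dn)/(S_up−S_dn) = (25.7000−0.0000)/(175.2600−120.6500) = 0.4706. V = [p*·25.7000 + (1−p*)·0.0000]/1.25 = 14.3442. B = V − Δ·S = -45.4233.
Root portfolio cost Δ·127+B reproduces V0=14.3442.

(0,0): Delta=0.4706 Bond=-45.4233
V0=14.3442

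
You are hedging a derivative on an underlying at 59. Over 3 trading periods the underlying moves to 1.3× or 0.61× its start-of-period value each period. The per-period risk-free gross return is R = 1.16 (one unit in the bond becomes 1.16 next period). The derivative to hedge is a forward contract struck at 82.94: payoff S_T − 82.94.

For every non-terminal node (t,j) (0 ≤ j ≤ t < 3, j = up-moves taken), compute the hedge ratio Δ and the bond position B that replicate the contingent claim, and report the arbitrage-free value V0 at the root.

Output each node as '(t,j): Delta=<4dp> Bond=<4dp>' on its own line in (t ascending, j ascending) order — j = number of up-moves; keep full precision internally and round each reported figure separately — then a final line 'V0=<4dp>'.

Risk-neutral probability p* = (R−d)/(u−d) = (1.16−0.61)/(1.3−0.61) = 0.7971.
Payoff layer (t=3): V(3,0)=-69.5481, V(3,1)=-54.3999, V(3,2)=-22.1169, V(3,3)=46.6830
Node (2,0) S=21.9539: V=(p*·-54.3999+(1−p*)·-69.5481)/1.16=-49.5461; Δ=(-54.3999−-69.5481)/(28.5401−13.3919)=1.0000; B=V−Δ·S=-71.5000
Node (2,1) S=46.7870: V=(p*·-22.1169+(1−p*)·-54.3999)/1.16=-24.7130; Δ=(-22.1169−-54.3999)/(60.8231−28.5401)=1.0000; B=V−Δ·S=-71.5000
Node (2,2) S=99.7100: V=(p*·46.6830+(1−p*)·-22.1169)/1.16=28.2100; Δ=(46.6830−-22.1169)/(129.6230−60.8231)=1.0000; B=V−Δ·S=-71.5000
Node (1,0) S=35.9900: V=(p*·-24.7130+(1−p*)·-49.5461)/1.16=-25.6479; Δ=(-24.7130−-49.5461)/(46.7870−21.9539)=1.0000; B=V−Δ·S=-61.6379
Node (1,1) S=76.7000: V=(p*·28.2100+(1−p*)·-24.7130)/1.16=15.0621; Δ=(28.2100−-24.7130)/(99.7100−46.7870)=1.0000; B=V−Δ·S=-61.6379
Node (0,0) S=59.0000: V=(p*·15.0621+(1−p*)·-25.6479)/1.16=5.8639; Δ=(15.0621−-25.6479)/(76.7000−35.9900)=1.0000; B=V−Δ·S=-53.1361
The time-0 hedge costs 5.8639, which is the no-arbitrage price.

(0,0): Delta=1.0000 Bond=-53.1361
(1,0): Delta=1.0000 Bond=-61.6379
(1,1): Delta=1.0000 Bond=-61.6379
(2,0): Delta=1.0000 Bond=-71.5000
(2,1): Delta=1.0000 Bond=-71.5000
(2,2): Delta=1.0000 Bond=-71.5000
V0=5.8639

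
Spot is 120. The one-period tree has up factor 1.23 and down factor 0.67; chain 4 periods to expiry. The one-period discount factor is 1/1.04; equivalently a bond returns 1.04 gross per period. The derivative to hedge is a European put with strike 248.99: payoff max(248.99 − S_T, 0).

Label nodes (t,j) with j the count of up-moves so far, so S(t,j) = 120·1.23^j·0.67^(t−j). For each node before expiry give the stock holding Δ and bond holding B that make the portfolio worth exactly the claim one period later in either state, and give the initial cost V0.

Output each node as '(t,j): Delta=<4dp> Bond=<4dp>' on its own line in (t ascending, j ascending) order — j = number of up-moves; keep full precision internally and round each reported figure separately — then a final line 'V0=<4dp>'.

(0,0): Delta=-0.9020 Bond=205.2644
(1,0): Delta=-1.0000 Bond=221.3512
(1,1): Delta=-0.8746 Bond=209.4304
(2,0): Delta=-1.0000 Bond=230.2053
(2,1): Delta=-1.0000 Bond=230.2053
(2,2): Delta=-0.8396 Bond=211.4412
(3,0): Delta=-1.0000 Bond=239.4135
(3,1): Delta=-1.0000 Bond=239.4135
(3,2): Delta=-1.0000 Bond=239.4135
(3,3): Delta=-0.7947 Bond=209.8778
V0=97.0200

Risk-neutral probability p* = (R−d)/(u−d) = (1.04−0.67)/(1.23−0.67) = 0.6607.
Payoff layer (t=4): V(4,0)=224.8087, V(4,1)=204.5974, V(4,2)=167.4931, V(4,3)=99.3763, V(4,4)=0.0000
  t=3,j=0: stock 36.0916 → up 44.3926 (V=204.5974), down 24.1813 (V=224.8087). Price 203.3219; hedge Δ=-1.0000, bond B=239.4135.
  t=3,j=1: stock 66.2576 → up 81.4969 (V=167.4931), down 44.3926 (V=204.5974). Price 173.1558; hedge Δ=-1.0000, bond B=239.4135.
  t=3,j=2: stock 121.6372 → up 149.6137 (V=99.3763), down 81.4969 (V=167.4931). Price 117.7763; hedge Δ=-1.0000, bond B=239.4135.
  t=3,j=3: stock 223.3040 → up 274.6640 (V=0.0000), down 149.6137 (V=99.3763). Price 32.4202; hedge Δ=-0.7947, bond B=209.8778.
  t=2,j=0: stock 53.8680 → up 66.2576 (V=173.1558), down 36.0916 (V=203.3219). Price 176.3373; hedge Δ=-1.0000, bond B=230.2053.
  t=2,j=1: stock 98.8920 → up 121.6372 (V=117.7763), down 66.2576 (V=173.1558). Price 131.3133; hedge Δ=-1.0000, bond B=230.2053.
  t=2,j=2: stock 181.5480 → up 223.3040 (V=32.4202), down 121.6372 (V=117.7763). Price 59.0195; hedge Δ=-0.8396, bond B=211.4412.
  t=1,j=0: stock 80.4000 → up 98.8920 (V=131.3133), down 53.8680 (V=176.3373). Price 140.9512; hedge Δ=-1.0000, bond B=221.3512.
  t=1,j=1: stock 147.6000 → up 181.5480 (V=59.0195), down 98.8920 (V=131.3133). Price 80.3344; hedge Δ=-0.8746, bond B=209.4304.
  t=0,j=0: stock 120.0000 → up 147.6000 (V=80.3344), down 80.4000 (V=140.9512). Price 97.0200; hedge Δ=-0.9020, bond B=205.2644.
Each (Δ,B) replicates both successor values, so the strategy is self-financing and V0 is arbitrage-free.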